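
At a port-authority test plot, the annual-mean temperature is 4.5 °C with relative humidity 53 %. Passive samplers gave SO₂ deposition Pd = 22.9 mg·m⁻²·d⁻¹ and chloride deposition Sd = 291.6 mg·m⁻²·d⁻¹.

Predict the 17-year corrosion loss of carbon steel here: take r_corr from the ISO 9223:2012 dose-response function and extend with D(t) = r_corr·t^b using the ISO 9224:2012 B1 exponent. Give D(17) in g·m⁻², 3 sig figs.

carbon steel: temperature factor f = +0.150·(-5.5) = -0.8250
  SO₂ term: 1.77·22.9^0.52·exp(0.02·53-0.8250) = 11.41
  Cl⁻ term: 0.102·291.6^0.62·exp(0.033·53+0.04·4.5) = 23.69
  sum: 11.41 + 23.69 → r_corr = 35.09 μm/a
Long-term exponent b (ISO 9224 Table 2, B1) = 0.523
  D(17) = 35.09 × 17^0.523 = 35.09 × 4.401 = 154.4 μm
  Mass loss = 154.4 μm × 7.85 g/cm³ = 1212 g·m⁻²

D(17) = 1.21e+03 g·m⁻²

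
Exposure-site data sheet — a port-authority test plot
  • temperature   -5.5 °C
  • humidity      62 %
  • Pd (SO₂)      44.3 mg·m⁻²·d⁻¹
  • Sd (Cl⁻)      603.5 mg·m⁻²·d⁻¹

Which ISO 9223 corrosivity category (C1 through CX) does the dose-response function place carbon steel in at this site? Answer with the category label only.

carbon steel: temperature factor f = +0.150·(-15.5) = -2.3250
  sulphur-dioxide contribution → 4.294 μm/a
  chloride contribution → 33.55 μm/a
  ⇒ r_corr(carbon steel) = 37.84 μm/a
Category bounds: 25…50 μm/a bracket r_corr ⇒ C3

C3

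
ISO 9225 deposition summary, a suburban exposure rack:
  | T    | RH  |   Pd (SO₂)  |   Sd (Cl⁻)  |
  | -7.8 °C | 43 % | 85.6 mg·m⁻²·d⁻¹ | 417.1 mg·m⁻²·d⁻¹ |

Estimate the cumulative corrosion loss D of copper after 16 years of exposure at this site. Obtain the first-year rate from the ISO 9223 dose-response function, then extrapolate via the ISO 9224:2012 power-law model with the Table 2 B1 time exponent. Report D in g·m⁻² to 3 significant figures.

D(16) = 10.8 g·m⁻²

copper: f(T) = +0.126·(T−10) [T≤10 °C] = -2.2428
  Pd branch = 0.0053·Pd^0.26·e^(0.059·RH+f) = 0.02262 μm/a
  Cl⁻ term: 0.01025·417.1^0.27·exp(0.036·43+0.049·-7.8) = 0.1677
  sum: 0.02262 + 0.1677 → r_corr = 0.1903 μm/a
Long-term exponent b (ISO 9224 Table 2, B1) = 0.667
  D(16) = 0.1903 × 16^0.667 = 0.1903 × 6.355 = 1.209 μm
  Mass loss = 1.209 μm × 8.96 g/cm³ = 10.84 g·m⁻²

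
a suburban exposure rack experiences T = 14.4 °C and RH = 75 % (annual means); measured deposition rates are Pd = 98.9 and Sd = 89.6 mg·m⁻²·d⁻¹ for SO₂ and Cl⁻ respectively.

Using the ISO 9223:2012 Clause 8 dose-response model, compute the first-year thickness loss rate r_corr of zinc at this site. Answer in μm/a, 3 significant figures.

zinc: f(T) = -0.071·(T−10) [T>10 °C] = -0.3124
  SO₂ term: 0.0129·98.9^0.44·exp(0.046·75-0.3124) = 2.244
  Cl⁻ term: 0.0175·89.6^0.57·exp(0.008·75+0.085·14.4) = 1.406
  sum: 2.244 + 1.406 → r_corr = 3.651 μm/a

r_corr = 3.65 μm/a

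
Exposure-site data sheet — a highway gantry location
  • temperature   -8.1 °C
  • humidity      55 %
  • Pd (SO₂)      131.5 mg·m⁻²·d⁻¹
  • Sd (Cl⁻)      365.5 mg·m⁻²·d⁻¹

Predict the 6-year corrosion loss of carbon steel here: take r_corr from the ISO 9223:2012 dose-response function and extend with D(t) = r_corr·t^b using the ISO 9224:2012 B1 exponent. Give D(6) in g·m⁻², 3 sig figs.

carbon steel: T≤10 °C ⇒ hinge +0.150·(-8.1−10) = -2.7150
  Pd branch = 1.77·Pd^0.52·e^(0.02·RH+f) = 4.451 μm/a
  Cl⁻ term: 0.102·365.5^0.62·exp(0.033·55+0.04·-8.1) = 17.58
  r_corr = 4.451 + 17.58 = 22.03 μm/a
ISO 9224: D(t) = r_corr · t^b with b = 0.523 (carbon steel, B1)
  D(6) = 22.03 × 6^0.523 = 22.03 × 2.553 = 56.25 μm
  Mass loss = 56.25 μm × 7.85 g/cm³ = 441.5 g·m⁻²

D(6) = 442 g·m⁻²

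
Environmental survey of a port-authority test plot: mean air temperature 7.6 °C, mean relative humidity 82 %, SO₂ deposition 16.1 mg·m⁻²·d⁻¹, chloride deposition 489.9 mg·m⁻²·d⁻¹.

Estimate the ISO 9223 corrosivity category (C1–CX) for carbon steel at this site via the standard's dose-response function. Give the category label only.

carbon steel: temperature factor f = +0.150·(-2.4) = -0.3600
  sulphur-dioxide contribution → 27 μm/a
  chloride contribution → 96.31 μm/a
  total first-year rate 123.3 μm/a
123 μm/a falls in (80, 200] for carbon steel → category C5

C5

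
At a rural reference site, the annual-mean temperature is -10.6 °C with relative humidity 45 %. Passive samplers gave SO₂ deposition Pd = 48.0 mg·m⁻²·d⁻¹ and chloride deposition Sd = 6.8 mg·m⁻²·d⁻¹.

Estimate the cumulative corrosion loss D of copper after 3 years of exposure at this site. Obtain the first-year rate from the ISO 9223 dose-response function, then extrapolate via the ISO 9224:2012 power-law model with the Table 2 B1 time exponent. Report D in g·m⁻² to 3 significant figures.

D(3) = 1.25 g·m⁻²

copper: temperature factor f = +0.126·(-20.6) = -2.5956
  sulphur-dioxide contribution → 0.01539 μm/a
  chloride contribution → 0.0517 μm/a
  total first-year rate 0.06709 μm/a
Long-term exponent b (ISO 9224 Table 2, B1) = 0.667
  D(3) = 0.06709 × 3^0.667 = 0.06709 × 2.081 = 0.1396 μm
  Mass loss = 0.1396 μm × 8.96 g/cm³ = 1.251 g·m⁻²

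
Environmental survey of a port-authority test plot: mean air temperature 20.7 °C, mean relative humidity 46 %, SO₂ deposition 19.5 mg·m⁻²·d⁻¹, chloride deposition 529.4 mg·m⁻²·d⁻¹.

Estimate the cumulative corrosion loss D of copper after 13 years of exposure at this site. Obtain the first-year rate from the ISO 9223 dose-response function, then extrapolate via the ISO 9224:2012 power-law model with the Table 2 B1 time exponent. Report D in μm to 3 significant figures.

copper: f(T) = -0.080·(T−10) [T>10 °C] = -0.8560
  sulphur-dioxide contribution → 0.07355 μm/a
  chloride contribution → 0.8051 μm/a
  total first-year rate 0.8786 μm/a
ISO 9224: D(t) = r_corr · t^b with b = 0.667 (copper, B1)
  D(13) = 0.8786 × 13^0.667 = 0.8786 × 5.534 = 4.862 μm

D(13) = 4.86 μm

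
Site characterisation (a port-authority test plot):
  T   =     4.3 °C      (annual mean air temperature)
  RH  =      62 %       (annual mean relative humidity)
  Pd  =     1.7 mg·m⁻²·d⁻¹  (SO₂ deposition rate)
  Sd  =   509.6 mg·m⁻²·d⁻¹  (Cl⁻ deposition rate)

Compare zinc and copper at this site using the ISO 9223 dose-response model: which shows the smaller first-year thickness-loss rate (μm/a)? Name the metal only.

zinc: temperature factor f = +0.038·(-5.7) = -0.2166
  SO₂ term: 0.0129·1.7^0.44·exp(0.046·62-0.2166) = 0.2273
  Sd branch = 0.0175·Sd^0.57·e^(0.008·RH+0.085·T) = 1.446 μm/a
  sum: 0.2273 + 1.446 → r_corr = 1.674 μm/a
copper: temperature factor f = +0.126·(-5.7) = -0.7182
  SO₂ term: 0.0053·1.7^0.26·exp(0.059·62-0.7182) = 0.1151
  Cl⁻ term: 0.01025·509.6^0.27·exp(0.036·62+0.049·4.3) = 0.6346
  sum: 0.1151 + 0.6346 → r_corr = 0.7497 μm/a
Ordering by μm/a: zinc (1.67) > copper (0.75)

copper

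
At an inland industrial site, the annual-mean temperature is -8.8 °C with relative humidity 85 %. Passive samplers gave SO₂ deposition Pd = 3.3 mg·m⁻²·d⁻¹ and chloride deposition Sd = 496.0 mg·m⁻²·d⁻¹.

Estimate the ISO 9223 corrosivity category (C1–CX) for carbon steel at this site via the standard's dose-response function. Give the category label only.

carbon steel: f(T) = +0.150·(T−10) [T≤10 °C] = -2.8200
  SO₂ term: 1.77·3.3^0.52·exp(0.02·85-2.8200) = 1.074
  Sd branch = 0.102·Sd^0.62·e^(0.033·RH+0.04·T) = 55.61 μm/a
  sum: 1.074 + 55.61 → r_corr = 56.68 μm/a
Category bounds: 50…80 μm/a bracket r_corr ⇒ C4

C4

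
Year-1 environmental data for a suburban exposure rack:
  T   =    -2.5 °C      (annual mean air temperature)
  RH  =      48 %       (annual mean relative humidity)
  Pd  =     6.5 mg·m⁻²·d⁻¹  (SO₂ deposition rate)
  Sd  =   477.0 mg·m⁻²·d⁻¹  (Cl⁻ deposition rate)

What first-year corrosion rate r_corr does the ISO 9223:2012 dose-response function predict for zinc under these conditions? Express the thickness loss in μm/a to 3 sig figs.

zinc: temperature factor f = +0.038·(-12.5) = -0.4750
  Pd branch = 0.0129·Pd^0.44·e^(0.046·RH+f) = 0.1663 μm/a
  Cl⁻ term: 0.0175·477.0^0.57·exp(0.008·48+0.085·-2.5) = 0.6987
  sum: 0.1663 + 0.6987 → r_corr = 0.865 μm/a

r_corr = 0.865 μm/a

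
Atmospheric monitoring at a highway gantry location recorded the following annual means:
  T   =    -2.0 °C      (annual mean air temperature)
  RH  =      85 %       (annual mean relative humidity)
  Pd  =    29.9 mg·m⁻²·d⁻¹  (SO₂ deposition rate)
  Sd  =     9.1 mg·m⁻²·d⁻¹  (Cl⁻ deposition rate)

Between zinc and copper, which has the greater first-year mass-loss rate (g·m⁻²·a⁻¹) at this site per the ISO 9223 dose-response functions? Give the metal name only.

zinc: temperature factor f = +0.038·(-12.0) = -0.4560
  Pd branch = 0.0129·Pd^0.44·e^(0.046·RH+f) = 1.819 μm/a
  Sd branch = 0.0175·Sd^0.57·e^(0.008·RH+0.085·T) = 0.1026 μm/a
  sum: 1.819 + 0.1026 → r_corr = 1.922 μm/a
  mass loss = 1.922 μm/a × 7.14 g/cm³ = 13.72 g·m⁻²·a⁻¹
copper: temperature factor f = +0.126·(-12.0) = -1.5120
  SO₂ term: 0.0053·29.9^0.26·exp(0.059·85-1.5120) = 0.4259
  Sd branch = 0.01025·Sd^0.27·e^(0.036·RH+0.049·T) = 0.3598 μm/a
  r_corr = 0.4259 + 0.3598 = 0.7857 μm/a
  mass loss = 0.7857 μm/a × 8.96 g/cm³ = 7.04 g·m⁻²·a⁻¹
Ordering by g·m⁻²·a⁻¹: zinc (13.7) > copper (7.04)

zinc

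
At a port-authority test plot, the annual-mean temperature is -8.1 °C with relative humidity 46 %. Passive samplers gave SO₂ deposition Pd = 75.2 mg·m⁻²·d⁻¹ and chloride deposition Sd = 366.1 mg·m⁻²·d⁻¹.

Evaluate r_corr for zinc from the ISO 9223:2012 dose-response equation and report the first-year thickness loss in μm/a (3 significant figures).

zinc: T≤10 °C ⇒ hinge +0.038·(-8.1−10) = -0.6878
  sulphur-dioxide contribution → 0.3601 μm/a
  chloride contribution → 0.3674 μm/a
  ⇒ r_corr(zinc) = 0.7274 μm/a

r_corr = 0.727 μm/a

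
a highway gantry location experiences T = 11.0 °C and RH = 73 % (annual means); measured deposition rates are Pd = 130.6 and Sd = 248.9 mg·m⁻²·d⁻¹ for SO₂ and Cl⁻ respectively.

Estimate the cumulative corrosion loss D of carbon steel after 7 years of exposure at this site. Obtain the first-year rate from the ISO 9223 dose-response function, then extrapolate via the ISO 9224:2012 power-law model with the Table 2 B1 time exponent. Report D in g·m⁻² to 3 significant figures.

carbon steel: T>10 °C ⇒ hinge -0.054·(11.0−10) = -0.0540
  SO₂ term: 1.77·130.6^0.52·exp(0.02·73-0.0540) = 90.97
  Sd branch = 0.102·Sd^0.62·e^(0.033·RH+0.04·T) = 53.88 μm/a
  r_corr = 90.97 + 53.88 = 144.8 μm/a
Power-law: D(7) = r_corr · 7^0.523
  D(7) = 144.8 × 7^0.523 = 144.8 × 2.767 = 400.8 μm
  Mass loss = 400.8 μm × 7.85 g/cm³ = 3146 g·m⁻²

D(7) = 3.15e+03 g·m⁻²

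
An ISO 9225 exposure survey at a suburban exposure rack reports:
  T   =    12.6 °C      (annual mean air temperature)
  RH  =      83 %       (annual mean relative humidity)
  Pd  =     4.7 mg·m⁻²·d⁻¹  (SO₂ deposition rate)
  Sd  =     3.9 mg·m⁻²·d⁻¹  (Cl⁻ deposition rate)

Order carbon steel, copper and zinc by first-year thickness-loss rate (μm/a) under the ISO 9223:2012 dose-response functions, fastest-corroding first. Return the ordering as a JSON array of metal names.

["carbon steel", "copper", "zinc"]

carbon steel: f(T) = -0.054·(T−10) [T>10 °C] = -0.1404
  SO₂ term: 1.77·4.7^0.52·exp(0.02·83-0.1404) = 18.09
  Cl⁻ term: 0.102·3.9^0.62·exp(0.033·83+0.04·12.6) = 6.074
  sum: 18.09 + 6.074 → r_corr = 24.16 μm/a
copper: T>10 °C ⇒ hinge -0.080·(12.6−10) = -0.2080
  Pd branch = 0.0053·Pd^0.26·e^(0.059·RH+f) = 0.8618 μm/a
  Cl⁻ term: 0.01025·3.9^0.27·exp(0.036·83+0.049·12.6) = 0.5446
  r_corr = 0.8618 + 0.5446 = 1.406 μm/a
zinc: T>10 °C ⇒ hinge -0.071·(12.6−10) = -0.1846
  SO₂ term: 0.0129·4.7^0.44·exp(0.046·83-0.1846) = 0.9644
  Cl⁻ term: 0.0175·3.9^0.57·exp(0.008·83+0.085·12.6) = 0.2155
  r_corr = 0.9644 + 0.2155 = 1.18 μm/a
Ordering by μm/a: carbon steel (24.2) > copper (1.41) > zinc (1.18)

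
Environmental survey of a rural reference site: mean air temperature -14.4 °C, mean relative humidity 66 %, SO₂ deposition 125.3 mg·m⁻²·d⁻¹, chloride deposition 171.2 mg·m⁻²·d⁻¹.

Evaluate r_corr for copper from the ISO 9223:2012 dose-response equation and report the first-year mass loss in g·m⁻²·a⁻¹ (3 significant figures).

copper: temperature factor f = +0.126·(-24.4) = -3.0744
  SO₂ term: 0.0053·125.3^0.26·exp(0.059·66-3.0744) = 0.04224
  Cl⁻ term: 0.01025·171.2^0.27·exp(0.036·66+0.049·-14.4) = 0.2184
  r_corr = 0.04224 + 0.2184 = 0.2606 μm/a
Convert to mass loss: 0.2606 μm/a × 8.96 g/cm³ = 2.335 g·m⁻²·a⁻¹

r_corr = 2.34 g·m⁻²·a⁻¹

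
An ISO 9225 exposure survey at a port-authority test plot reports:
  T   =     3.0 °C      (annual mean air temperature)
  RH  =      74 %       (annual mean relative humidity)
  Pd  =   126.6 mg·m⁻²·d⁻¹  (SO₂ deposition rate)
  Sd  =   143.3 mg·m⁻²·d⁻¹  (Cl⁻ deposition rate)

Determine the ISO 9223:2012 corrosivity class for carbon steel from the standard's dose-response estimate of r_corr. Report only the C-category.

carbon steel: f(T) = +0.150·(T−10) [T≤10 °C] = -1.0500
  sulphur-dioxide contribution → 33.73 μm/a
  chloride contribution → 28.72 μm/a
  ⇒ r_corr(carbon steel) = 62.44 μm/a
62.4 μm/a falls in (50, 80] for carbon steel → category C4

C4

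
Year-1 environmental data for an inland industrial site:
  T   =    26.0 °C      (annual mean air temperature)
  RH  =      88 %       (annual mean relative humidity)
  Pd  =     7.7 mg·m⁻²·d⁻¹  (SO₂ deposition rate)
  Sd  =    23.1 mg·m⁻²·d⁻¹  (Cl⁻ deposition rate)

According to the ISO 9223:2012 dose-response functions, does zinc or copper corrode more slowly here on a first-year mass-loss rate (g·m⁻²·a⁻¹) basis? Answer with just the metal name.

zinc

zinc: temperature factor f = -0.071·(16.0) = -1.1360
  sulphur-dioxide contribution → 0.5825 μm/a
  chloride contribution → 1.931 μm/a
  ⇒ r_corr(zinc) = 2.514 μm/a
  mass loss = 2.514 μm/a × 7.14 g/cm³ = 17.95 g·m⁻²·a⁻¹
copper: f(T) = -0.080·(T−10) [T>10 °C] = -1.2800
  sulphur-dioxide contribution → 0.4505 μm/a
  chloride contribution → 2.033 μm/a
  ⇒ r_corr(copper) = 2.483 μm/a
  mass loss = 2.483 μm/a × 8.96 g/cm³ = 22.25 g·m⁻²·a⁻¹
Ordering by g·m⁻²·a⁻¹: copper (22.2) > zinc (17.9)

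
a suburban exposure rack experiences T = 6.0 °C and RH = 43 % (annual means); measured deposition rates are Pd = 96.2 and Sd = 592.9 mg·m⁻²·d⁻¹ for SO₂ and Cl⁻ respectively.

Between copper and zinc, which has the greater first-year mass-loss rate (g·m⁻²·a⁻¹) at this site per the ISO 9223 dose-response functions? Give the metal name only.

copper: temperature factor f = +0.126·(-4.0) = -0.5040
  SO₂ term: 0.0053·96.2^0.26·exp(0.059·43-0.5040) = 0.1327
  Sd branch = 0.01025·Sd^0.27·e^(0.036·RH+0.049·T) = 0.3626 μm/a
  sum: 0.1327 + 0.3626 → r_corr = 0.4953 μm/a
  mass loss = 0.4953 μm/a × 8.96 g/cm³ = 4.438 g·m⁻²·a⁻¹
zinc: temperature factor f = +0.038·(-4.0) = -0.1520
  Pd branch = 0.0129·Pd^0.44·e^(0.046·RH+f) = 0.5973 μm/a
  Sd branch = 0.0175·Sd^0.57·e^(0.008·RH+0.085·T) = 1.565 μm/a
  sum: 0.5973 + 1.565 → r_corr = 2.162 μm/a
  mass loss = 2.162 μm/a × 7.14 g/cm³ = 15.44 g·m⁻²·a⁻¹
Ordering by g·m⁻²·a⁻¹: zinc (15.4) > copper (4.44)

zinc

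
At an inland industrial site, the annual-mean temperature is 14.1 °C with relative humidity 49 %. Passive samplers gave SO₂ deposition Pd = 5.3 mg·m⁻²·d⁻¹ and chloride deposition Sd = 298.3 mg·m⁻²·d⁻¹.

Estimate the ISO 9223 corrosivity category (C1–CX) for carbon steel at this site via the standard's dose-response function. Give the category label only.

carbon steel: temperature factor f = -0.054·(4.1) = -0.2214
  sulphur-dioxide contribution → 8.996 μm/a
  chloride contribution → 30.91 μm/a
  total first-year rate 39.9 μm/a
ISO 9223 Table 2 (carbon steel): 25 < 39.9 ≤ 50 μm/a ⇒ C3

C3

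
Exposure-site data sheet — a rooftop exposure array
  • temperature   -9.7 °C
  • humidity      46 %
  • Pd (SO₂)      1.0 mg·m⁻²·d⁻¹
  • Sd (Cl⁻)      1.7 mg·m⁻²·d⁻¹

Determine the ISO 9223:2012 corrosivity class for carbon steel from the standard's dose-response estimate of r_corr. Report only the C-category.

C1

carbon steel: temperature factor f = +0.150·(-19.7) = -2.9550
  SO₂ term: 1.77·1.0^0.52·exp(0.02·46-2.9550) = 0.2313
  Sd branch = 0.102·Sd^0.62·e^(0.033·RH+0.04·T) = 0.4388 μm/a
  sum: 0.2313 + 0.4388 → r_corr = 0.6701 μm/a
0.67 μm/a falls in (0, 1.3] for carbon steel → category C1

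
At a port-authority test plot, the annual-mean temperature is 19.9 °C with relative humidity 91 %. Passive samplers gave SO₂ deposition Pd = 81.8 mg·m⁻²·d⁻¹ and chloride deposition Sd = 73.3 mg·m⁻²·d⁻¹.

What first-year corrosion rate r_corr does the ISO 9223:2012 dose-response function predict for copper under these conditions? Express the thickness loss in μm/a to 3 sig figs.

r_corr = 3.91 μm/a

copper: T>10 °C ⇒ hinge -0.080·(19.9−10) = -0.7920
  Pd branch = 0.0053·Pd^0.26·e^(0.059·RH+f) = 1.619 μm/a
  Sd branch = 0.01025·Sd^0.27·e^(0.036·RH+0.049·T) = 2.294 μm/a
  sum: 1.619 + 2.294 → r_corr = 3.913 μm/a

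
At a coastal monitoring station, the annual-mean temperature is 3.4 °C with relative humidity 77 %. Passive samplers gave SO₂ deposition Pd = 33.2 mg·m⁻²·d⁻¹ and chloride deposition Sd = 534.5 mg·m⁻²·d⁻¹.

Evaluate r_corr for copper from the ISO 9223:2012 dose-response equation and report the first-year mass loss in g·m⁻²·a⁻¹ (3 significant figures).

copper: temperature factor f = +0.126·(-6.6) = -0.8316
  Pd branch = 0.0053·Pd^0.26·e^(0.059·RH+f) = 0.539 μm/a
  Sd branch = 0.01025·Sd^0.27·e^(0.036·RH+0.049·T) = 1.056 μm/a
  r_corr = 0.539 + 1.056 = 1.595 μm/a
Convert to mass loss: 1.595 μm/a × 8.96 g/cm³ = 14.29 g·m⁻²·a⁻¹

r_corr = 14.3 g·m⁻²·a⁻¹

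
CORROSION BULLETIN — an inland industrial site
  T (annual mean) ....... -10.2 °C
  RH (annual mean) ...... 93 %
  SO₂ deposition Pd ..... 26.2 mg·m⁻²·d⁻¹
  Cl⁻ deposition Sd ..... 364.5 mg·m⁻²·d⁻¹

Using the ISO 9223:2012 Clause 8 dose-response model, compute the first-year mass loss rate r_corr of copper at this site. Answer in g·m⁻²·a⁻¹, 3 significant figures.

r_corr = 9.90 g·m⁻²·a⁻¹

copper: T≤10 °C ⇒ hinge +0.126·(-10.2−10) = -2.5452
  Pd branch = 0.0053·Pd^0.26·e^(0.059·RH+f) = 0.2348 μm/a
  Sd branch = 0.01025·Sd^0.27·e^(0.036·RH+0.049·T) = 0.8696 μm/a
  sum: 0.2348 + 0.8696 → r_corr = 1.104 μm/a
Convert to mass loss: 1.104 μm/a × 8.96 g/cm³ = 9.896 g·m⁻²·a⁻¹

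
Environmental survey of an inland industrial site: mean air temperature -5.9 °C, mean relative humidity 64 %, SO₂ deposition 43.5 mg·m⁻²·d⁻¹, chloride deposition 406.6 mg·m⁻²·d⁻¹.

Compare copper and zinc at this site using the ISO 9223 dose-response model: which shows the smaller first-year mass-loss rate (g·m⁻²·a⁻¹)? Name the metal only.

copper

copper: temperature factor f = +0.126·(-15.9) = -2.0034
  sulphur-dioxide contribution → 0.0832 μm/a
  chloride contribution → 0.3893 μm/a
  ⇒ r_corr(copper) = 0.4725 μm/a
  mass loss = 0.4725 μm/a × 8.96 g/cm³ = 4.233 g·m⁻²·a⁻¹
zinc: f(T) = +0.038·(T−10) [T≤10 °C] = -0.6042
  sulphur-dioxide contribution → 0.7042 μm/a
  chloride contribution → 0.543 μm/a
  total first-year rate 1.247 μm/a
  mass loss = 1.247 μm/a × 7.14 g/cm³ = 8.905 g·m⁻²·a⁻¹
Ordering by g·m⁻²·a⁻¹: zinc (8.91) > copper (4.23)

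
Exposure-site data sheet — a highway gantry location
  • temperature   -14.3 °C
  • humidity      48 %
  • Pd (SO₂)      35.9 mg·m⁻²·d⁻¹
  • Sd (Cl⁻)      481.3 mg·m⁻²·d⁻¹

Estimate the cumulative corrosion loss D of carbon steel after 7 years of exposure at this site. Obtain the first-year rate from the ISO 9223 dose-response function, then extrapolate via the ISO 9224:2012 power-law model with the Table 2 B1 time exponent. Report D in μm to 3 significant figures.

carbon steel: T≤10 °C ⇒ hinge +0.150·(-14.3−10) = -3.6450
  SO₂ term: 1.77·35.9^0.52·exp(0.02·48-3.6450) = 0.7772
  Sd branch = 0.102·Sd^0.62·e^(0.033·RH+0.04·T) = 12.92 μm/a
  sum: 0.7772 + 12.92 → r_corr = 13.7 μm/a
Long-term exponent b (ISO 9224 Table 2, B1) = 0.523
  D(7) = 13.7 × 7^0.523 = 13.7 × 2.767 = 37.89 μm

D(7) = 37.9 μm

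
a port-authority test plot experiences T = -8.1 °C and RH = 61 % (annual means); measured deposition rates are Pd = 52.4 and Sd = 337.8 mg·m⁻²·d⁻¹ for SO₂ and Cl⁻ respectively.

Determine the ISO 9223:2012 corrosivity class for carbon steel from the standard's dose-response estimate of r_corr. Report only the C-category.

carbon steel: T≤10 °C ⇒ hinge +0.150·(-8.1−10) = -2.7150
  sulphur-dioxide contribution → 3.11 μm/a
  chloride contribution → 20.41 μm/a
  ⇒ r_corr(carbon steel) = 23.52 μm/a
23.5 μm/a falls in (1.3, 25] for carbon steel → category C2

C2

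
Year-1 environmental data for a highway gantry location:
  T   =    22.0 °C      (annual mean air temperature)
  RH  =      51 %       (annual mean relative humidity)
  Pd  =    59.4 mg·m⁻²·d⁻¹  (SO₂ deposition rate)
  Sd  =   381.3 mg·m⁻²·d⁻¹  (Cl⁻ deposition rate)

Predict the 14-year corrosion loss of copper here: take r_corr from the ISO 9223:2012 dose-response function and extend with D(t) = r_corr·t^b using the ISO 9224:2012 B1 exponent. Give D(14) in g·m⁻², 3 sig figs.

copper: f(T) = -0.080·(T−10) [T>10 °C] = -0.9600
  SO₂ term: 0.0053·59.4^0.26·exp(0.059·51-0.9600) = 0.1189
  Cl⁻ term: 0.01025·381.3^0.27·exp(0.036·51+0.049·22.0) = 0.9402
  r_corr = 0.1189 + 0.9402 = 1.059 μm/a
Long-term exponent b (ISO 9224 Table 2, B1) = 0.667
  D(14) = 1.059 × 14^0.667 = 1.059 × 5.814 = 6.157 μm
  Mass loss = 6.157 μm × 8.96 g/cm³ = 55.17 g·m⁻²

D(14) = 55.2 g·m⁻²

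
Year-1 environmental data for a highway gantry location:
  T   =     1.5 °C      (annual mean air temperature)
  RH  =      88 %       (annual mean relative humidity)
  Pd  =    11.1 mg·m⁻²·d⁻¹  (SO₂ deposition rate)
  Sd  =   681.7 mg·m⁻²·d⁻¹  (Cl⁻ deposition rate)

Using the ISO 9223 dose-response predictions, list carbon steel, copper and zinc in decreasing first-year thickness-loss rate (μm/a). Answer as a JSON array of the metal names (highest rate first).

carbon steel: temperature factor f = +0.150·(-8.5) = -1.2750
  sulphur-dioxide contribution → 10.05 μm/a
  chloride contribution → 112.9 μm/a
  total first-year rate 122.9 μm/a
copper: f(T) = +0.126·(T−10) [T≤10 °C] = -1.0710
  sulphur-dioxide contribution → 0.6106 μm/a
  chloride contribution → 1.526 μm/a
  total first-year rate 2.137 μm/a
zinc: f(T) = +0.038·(T−10) [T≤10 °C] = -0.3230
  sulphur-dioxide contribution → 1.543 μm/a
  chloride contribution → 1.657 μm/a
  ⇒ r_corr(zinc) = 3.2 μm/a
Ordering by μm/a: carbon steel (123) > zinc (3.2) > copper (2.14)

["carbon steel", "zinc", "copper"]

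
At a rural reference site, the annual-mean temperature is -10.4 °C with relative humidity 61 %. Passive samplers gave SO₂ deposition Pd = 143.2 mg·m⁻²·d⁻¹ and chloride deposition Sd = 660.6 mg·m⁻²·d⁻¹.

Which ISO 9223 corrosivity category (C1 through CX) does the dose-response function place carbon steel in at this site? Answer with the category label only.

carbon steel: T≤10 °C ⇒ hinge +0.150·(-10.4−10) = -3.0600
  SO₂ term: 1.77·143.2^0.52·exp(0.02·61-3.0600) = 3.715
  Sd branch = 0.102·Sd^0.62·e^(0.033·RH+0.04·T) = 28.22 μm/a
  r_corr = 3.715 + 28.22 = 31.93 μm/a
Category bounds: 25…50 μm/a bracket r_corr ⇒ C3

C3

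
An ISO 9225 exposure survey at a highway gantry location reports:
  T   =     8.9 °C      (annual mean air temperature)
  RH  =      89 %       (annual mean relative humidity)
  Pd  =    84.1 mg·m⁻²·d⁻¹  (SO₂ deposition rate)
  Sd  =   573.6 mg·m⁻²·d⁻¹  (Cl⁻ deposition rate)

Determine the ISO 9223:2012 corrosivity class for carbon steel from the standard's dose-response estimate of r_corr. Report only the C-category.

CX

carbon steel: T≤10 °C ⇒ hinge +0.150·(8.9−10) = -0.1650
  sulphur-dioxide contribution → 89.18 μm/a
  chloride contribution → 141 μm/a
  ⇒ r_corr(carbon steel) = 230.1 μm/a
ISO 9223 Table 2 (carbon steel): 200 < 230 ≤ 700 μm/a ⇒ CX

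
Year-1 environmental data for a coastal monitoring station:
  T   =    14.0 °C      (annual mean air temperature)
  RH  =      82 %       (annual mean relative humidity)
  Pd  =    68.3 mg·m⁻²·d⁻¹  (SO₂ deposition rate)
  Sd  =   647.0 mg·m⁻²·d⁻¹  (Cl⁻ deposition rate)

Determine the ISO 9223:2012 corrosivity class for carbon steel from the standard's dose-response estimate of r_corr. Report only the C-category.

carbon steel: f(T) = -0.054·(T−10) [T>10 °C] = -0.2160
  Pd branch = 1.77·Pd^0.52·e^(0.02·RH+f) = 66.12 μm/a
  Sd branch = 0.102·Sd^0.62·e^(0.033·RH+0.04·T) = 147.8 μm/a
  r_corr = 66.12 + 147.8 = 213.9 μm/a
Category bounds: 200…700 μm/a bracket r_corr ⇒ CX

CX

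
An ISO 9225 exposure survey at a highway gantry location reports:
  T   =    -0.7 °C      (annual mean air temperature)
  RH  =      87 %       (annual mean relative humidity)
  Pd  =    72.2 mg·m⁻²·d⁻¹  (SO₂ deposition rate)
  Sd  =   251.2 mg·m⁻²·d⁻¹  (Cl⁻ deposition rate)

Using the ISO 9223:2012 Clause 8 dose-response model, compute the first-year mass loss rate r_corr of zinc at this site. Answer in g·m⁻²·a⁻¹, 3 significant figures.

zinc: f(T) = +0.038·(T−10) [T≤10 °C] = -0.4066
  Pd branch = 0.0129·Pd^0.44·e^(0.046·RH+f) = 3.089 μm/a
  Cl⁻ term: 0.0175·251.2^0.57·exp(0.008·87+0.085·-0.7) = 0.7718
  sum: 3.089 + 0.7718 → r_corr = 3.861 μm/a
Convert to mass loss: 3.861 μm/a × 7.14 g/cm³ = 27.57 g·m⁻²·a⁻¹

r_corr = 27.6 g·m⁻²·a⁻¹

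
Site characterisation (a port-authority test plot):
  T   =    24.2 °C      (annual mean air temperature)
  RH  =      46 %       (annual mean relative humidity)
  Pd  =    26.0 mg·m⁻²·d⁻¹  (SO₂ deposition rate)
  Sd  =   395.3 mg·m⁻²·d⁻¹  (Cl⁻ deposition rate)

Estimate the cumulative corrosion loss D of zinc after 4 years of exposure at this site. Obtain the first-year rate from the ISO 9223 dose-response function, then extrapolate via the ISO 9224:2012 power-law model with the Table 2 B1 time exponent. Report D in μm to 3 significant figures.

zinc: temperature factor f = -0.071·(14.2) = -1.0082
  SO₂ term: 0.0129·26.0^0.44·exp(0.046·46-1.0082) = 0.1638
  Cl⁻ term: 0.0175·395.3^0.57·exp(0.008·46+0.085·24.2) = 5.977
  r_corr = 0.1638 + 5.977 = 6.14 μm/a
Long-term exponent b (ISO 9224 Table 2, B1) = 0.813
  D(4) = 6.14 × 4^0.813 = 6.14 × 3.087 = 18.95 μm

D(4) = 19.0 μm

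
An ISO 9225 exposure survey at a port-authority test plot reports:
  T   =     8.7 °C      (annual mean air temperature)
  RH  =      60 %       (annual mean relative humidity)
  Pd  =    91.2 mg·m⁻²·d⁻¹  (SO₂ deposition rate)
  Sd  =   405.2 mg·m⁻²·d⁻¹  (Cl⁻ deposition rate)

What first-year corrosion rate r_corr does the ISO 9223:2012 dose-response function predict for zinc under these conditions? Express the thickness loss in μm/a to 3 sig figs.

r_corr = 3.23 μm/a

zinc: temperature factor f = +0.038·(-1.3) = -0.0494
  SO₂ term: 0.0129·91.2^0.44·exp(0.046·60-0.0494) = 1.413
  Sd branch = 0.0175·Sd^0.57·e^(0.008·RH+0.085·T) = 1.816 μm/a
  sum: 1.413 + 1.816 → r_corr = 3.229 μm/a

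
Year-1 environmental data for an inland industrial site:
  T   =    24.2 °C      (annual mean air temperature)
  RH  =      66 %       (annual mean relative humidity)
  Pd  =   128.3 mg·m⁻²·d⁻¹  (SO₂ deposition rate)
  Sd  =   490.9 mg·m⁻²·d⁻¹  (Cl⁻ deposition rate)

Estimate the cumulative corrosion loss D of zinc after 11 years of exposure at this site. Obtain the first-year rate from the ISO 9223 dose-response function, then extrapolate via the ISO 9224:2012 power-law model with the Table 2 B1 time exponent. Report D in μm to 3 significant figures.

zinc: f(T) = -0.071·(T−10) [T>10 °C] = -1.0082
  SO₂ term: 0.0129·128.3^0.44·exp(0.046·66-1.0082) = 0.8296
  Sd branch = 0.0175·Sd^0.57·e^(0.008·RH+0.085·T) = 7.935 μm/a
  sum: 0.8296 + 7.935 → r_corr = 8.765 μm/a
Power-law: D(11) = r_corr · 11^0.813
  D(11) = 8.765 × 11^0.813 = 8.765 × 7.025 = 61.57 μm

D(11) = 61.6 μm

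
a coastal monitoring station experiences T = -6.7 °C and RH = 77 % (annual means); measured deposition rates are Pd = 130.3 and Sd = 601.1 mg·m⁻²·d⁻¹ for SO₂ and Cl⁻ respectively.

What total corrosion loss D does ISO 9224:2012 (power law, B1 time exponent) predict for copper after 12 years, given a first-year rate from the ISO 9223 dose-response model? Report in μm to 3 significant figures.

copper: T≤10 °C ⇒ hinge +0.126·(-6.7−10) = -2.1042
  SO₂ term: 0.0053·130.3^0.26·exp(0.059·77-2.1042) = 0.2154
  Sd branch = 0.01025·Sd^0.27·e^(0.036·RH+0.049·T) = 0.6642 μm/a
  r_corr = 0.2154 + 0.6642 = 0.8797 μm/a
ISO 9224: D(t) = r_corr · t^b with b = 0.667 (copper, B1)
  D(12) = 0.8797 × 12^0.667 = 0.8797 × 5.246 = 4.615 μm

D(12) = 4.61 μm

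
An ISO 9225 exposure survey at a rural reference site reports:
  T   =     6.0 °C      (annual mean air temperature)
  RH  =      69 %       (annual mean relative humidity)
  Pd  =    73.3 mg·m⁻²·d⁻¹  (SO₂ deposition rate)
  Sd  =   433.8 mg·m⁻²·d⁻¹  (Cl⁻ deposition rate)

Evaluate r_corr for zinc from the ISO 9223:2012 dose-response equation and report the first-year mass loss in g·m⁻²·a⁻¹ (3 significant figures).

r_corr = 24.0 g·m⁻²·a⁻¹

zinc: T≤10 °C ⇒ hinge +0.038·(6.0−10) = -0.1520
  Pd branch = 0.0129·Pd^0.44·e^(0.046·RH+f) = 1.753 μm/a
  Cl⁻ term: 0.0175·433.8^0.57·exp(0.008·69+0.085·6.0) = 1.613
  sum: 1.753 + 1.613 → r_corr = 3.365 μm/a
Convert to mass loss: 3.365 μm/a × 7.14 g/cm³ = 24.03 g·m⁻²·a⁻¹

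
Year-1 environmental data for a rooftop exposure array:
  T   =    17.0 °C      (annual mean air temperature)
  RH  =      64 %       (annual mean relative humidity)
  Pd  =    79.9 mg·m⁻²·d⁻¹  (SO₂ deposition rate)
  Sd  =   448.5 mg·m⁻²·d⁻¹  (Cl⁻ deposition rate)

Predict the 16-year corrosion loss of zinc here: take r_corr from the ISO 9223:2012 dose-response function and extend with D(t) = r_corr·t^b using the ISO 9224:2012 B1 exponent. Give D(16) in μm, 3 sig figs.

zinc: temperature factor f = -0.071·(7.0) = -0.4970
  Pd branch = 0.0129·Pd^0.44·e^(0.046·RH+f) = 1.024 μm/a
  Cl⁻ term: 0.0175·448.5^0.57·exp(0.008·64+0.085·17.0) = 4.022
  sum: 1.024 + 4.022 → r_corr = 5.046 μm/a
Power-law: D(16) = r_corr · 16^0.813
  D(16) = 5.046 × 16^0.813 = 5.046 × 9.527 = 48.08 μm

D(16) = 48.1 μm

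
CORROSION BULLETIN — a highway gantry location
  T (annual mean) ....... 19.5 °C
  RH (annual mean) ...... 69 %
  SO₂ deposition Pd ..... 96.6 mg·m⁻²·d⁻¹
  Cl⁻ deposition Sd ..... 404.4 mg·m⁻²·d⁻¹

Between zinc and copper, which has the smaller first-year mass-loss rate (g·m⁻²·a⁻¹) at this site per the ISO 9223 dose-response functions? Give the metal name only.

copper

zinc: T>10 °C ⇒ hinge -0.071·(19.5−10) = -0.6745
  sulphur-dioxide contribution → 1.174 μm/a
  chloride contribution → 4.881 μm/a
  ⇒ r_corr(zinc) = 6.054 μm/a
  mass loss = 6.054 μm/a × 7.14 g/cm³ = 43.23 g·m⁻²·a⁻¹
copper: temperature factor f = -0.080·(9.5) = -0.7600
  sulphur-dioxide contribution → 0.4768 μm/a
  chloride contribution → 1.616 μm/a
  total first-year rate 2.092 μm/a
  mass loss = 2.092 μm/a × 8.96 g/cm³ = 18.75 g·m⁻²·a⁻¹
Ordering by g·m⁻²·a⁻¹: zinc (43.2) > copper (18.7)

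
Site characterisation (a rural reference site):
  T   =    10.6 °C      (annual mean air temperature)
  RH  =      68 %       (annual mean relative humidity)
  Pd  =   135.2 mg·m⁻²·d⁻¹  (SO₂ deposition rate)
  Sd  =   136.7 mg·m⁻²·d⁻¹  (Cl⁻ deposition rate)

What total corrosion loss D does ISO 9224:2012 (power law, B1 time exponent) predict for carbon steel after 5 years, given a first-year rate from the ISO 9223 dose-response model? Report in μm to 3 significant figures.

D(5) = 271 μm

carbon steel: temperature factor f = -0.054·(0.6) = -0.0324
  SO₂ term: 1.77·135.2^0.52·exp(0.02·68-0.0324) = 85.63
  Cl⁻ term: 0.102·136.7^0.62·exp(0.033·68+0.04·10.6) = 31.01
  r_corr = 85.63 + 31.01 = 116.6 μm/a
ISO 9224: D(t) = r_corr · t^b with b = 0.523 (carbon steel, B1)
  D(5) = 116.6 × 5^0.523 = 116.6 × 2.32 = 270.7 μm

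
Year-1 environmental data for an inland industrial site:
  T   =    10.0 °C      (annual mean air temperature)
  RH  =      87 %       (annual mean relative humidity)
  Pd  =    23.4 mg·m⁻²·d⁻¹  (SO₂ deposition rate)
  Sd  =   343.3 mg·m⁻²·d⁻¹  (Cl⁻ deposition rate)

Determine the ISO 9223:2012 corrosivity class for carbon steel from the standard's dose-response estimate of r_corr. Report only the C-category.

carbon steel: temperature factor f = +0.150·(0.0) = +0.0000
  SO₂ term: 1.77·23.4^0.52·exp(0.02·87+0.0000) = 51.96
  Cl⁻ term: 0.102·343.3^0.62·exp(0.033·87+0.04·10.0) = 100.3
  sum: 51.96 + 100.3 → r_corr = 152.3 μm/a
Category bounds: 80…200 μm/a bracket r_corr ⇒ C5

C5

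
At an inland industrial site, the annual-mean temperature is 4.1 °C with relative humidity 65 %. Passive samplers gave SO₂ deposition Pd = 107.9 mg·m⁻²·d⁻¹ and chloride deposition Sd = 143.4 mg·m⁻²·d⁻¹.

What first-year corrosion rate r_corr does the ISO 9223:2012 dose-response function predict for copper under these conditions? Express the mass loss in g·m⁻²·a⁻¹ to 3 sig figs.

r_corr = 7.98 g·m⁻²·a⁻¹

copper: T≤10 °C ⇒ hinge +0.126·(4.1−10) = -0.7434
  Pd branch = 0.0053·Pd^0.26·e^(0.059·RH+f) = 0.394 μm/a
  Cl⁻ term: 0.01025·143.4^0.27·exp(0.036·65+0.049·4.1) = 0.4972
  sum: 0.394 + 0.4972 → r_corr = 0.8912 μm/a
Convert to mass loss: 0.8912 μm/a × 8.96 g/cm³ = 7.985 g·m⁻²·a⁻¹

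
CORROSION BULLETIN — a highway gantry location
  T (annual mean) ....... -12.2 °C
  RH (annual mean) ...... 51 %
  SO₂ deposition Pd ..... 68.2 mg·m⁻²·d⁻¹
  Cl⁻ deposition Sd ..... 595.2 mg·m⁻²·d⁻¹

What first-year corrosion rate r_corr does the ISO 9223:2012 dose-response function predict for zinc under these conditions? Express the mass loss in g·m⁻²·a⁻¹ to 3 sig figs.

zinc: temperature factor f = +0.038·(-22.2) = -0.8436
  SO₂ term: 0.0129·68.2^0.44·exp(0.046·51-0.8436) = 0.3715
  Sd branch = 0.0175·Sd^0.57·e^(0.008·RH+0.085·T) = 0.356 μm/a
  r_corr = 0.3715 + 0.356 = 0.7275 μm/a
Convert to mass loss: 0.7275 μm/a × 7.14 g/cm³ = 5.194 g·m⁻²·a⁻¹

r_corr = 5.19 g·m⁻²·a⁻¹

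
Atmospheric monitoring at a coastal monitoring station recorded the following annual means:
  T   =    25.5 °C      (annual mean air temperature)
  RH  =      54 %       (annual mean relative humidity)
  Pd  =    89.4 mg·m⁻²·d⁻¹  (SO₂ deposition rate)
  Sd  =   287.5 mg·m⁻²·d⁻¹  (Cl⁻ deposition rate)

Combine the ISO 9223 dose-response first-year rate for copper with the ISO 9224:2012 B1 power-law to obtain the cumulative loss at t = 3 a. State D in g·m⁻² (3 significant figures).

copper: f(T) = -0.080·(T−10) [T>10 °C] = -1.2400
  Pd branch = 0.0053·Pd^0.26·e^(0.059·RH+f) = 0.1193 μm/a
  Cl⁻ term: 0.01025·287.5^0.27·exp(0.036·54+0.049·25.5) = 1.152
  r_corr = 0.1193 + 1.152 = 1.271 μm/a
Long-term exponent b (ISO 9224 Table 2, B1) = 0.667
  D(3) = 1.271 × 3^0.667 = 1.271 × 2.081 = 2.646 μm
  Mass loss = 2.646 μm × 8.96 g/cm³ = 23.7 g·m⁻²

D(3) = 23.7 g·m⁻²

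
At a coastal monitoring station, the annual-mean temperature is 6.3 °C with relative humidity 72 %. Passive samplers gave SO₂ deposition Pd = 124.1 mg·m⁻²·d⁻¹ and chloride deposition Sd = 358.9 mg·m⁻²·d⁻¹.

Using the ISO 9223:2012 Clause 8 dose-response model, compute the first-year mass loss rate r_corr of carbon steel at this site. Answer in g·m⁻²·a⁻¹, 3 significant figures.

carbon steel: T≤10 °C ⇒ hinge +0.150·(6.3−10) = -0.5550
  Pd branch = 1.77·Pd^0.52·e^(0.02·RH+f) = 52.61 μm/a
  Sd branch = 0.102·Sd^0.62·e^(0.033·RH+0.04·T) = 54.2 μm/a
  sum: 52.61 + 54.2 → r_corr = 106.8 μm/a
Convert to mass loss: 106.8 μm/a × 7.85 g/cm³ = 838.5 g·m⁻²·a⁻¹

r_corr = 838 g·m⁻²·a⁻¹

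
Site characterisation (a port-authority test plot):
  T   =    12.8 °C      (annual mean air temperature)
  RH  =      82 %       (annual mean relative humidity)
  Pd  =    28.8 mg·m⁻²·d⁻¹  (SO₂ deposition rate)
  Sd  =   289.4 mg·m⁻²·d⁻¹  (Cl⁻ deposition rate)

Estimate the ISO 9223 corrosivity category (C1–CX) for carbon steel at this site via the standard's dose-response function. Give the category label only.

carbon steel: f(T) = -0.054·(T−10) [T>10 °C] = -0.1512
  sulphur-dioxide contribution → 45.02 μm/a
  chloride contribution → 85.56 μm/a
  ⇒ r_corr(carbon steel) = 130.6 μm/a
Category bounds: 80…200 μm/a bracket r_corr ⇒ C5

C5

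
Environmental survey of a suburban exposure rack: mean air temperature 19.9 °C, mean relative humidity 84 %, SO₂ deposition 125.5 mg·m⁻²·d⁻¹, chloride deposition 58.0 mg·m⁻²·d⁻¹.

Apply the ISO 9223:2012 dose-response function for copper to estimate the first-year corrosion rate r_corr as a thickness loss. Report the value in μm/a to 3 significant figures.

copper: T>10 °C ⇒ hinge -0.080·(19.9−10) = -0.7920
  sulphur-dioxide contribution → 1.198 μm/a
  chloride contribution → 1.674 μm/a
  total first-year rate 2.871 μm/a

r_corr = 2.87 μm/a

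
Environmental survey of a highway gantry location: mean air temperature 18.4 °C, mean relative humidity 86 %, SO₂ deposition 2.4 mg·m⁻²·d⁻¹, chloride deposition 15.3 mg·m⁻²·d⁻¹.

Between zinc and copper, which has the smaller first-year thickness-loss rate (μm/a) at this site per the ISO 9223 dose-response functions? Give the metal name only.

zinc: temperature factor f = -0.071·(8.4) = -0.5964
  SO₂ term: 0.0129·2.4^0.44·exp(0.046·86-0.5964) = 0.5457
  Sd branch = 0.0175·Sd^0.57·e^(0.008·RH+0.085·T) = 0.7877 μm/a
  sum: 0.5457 + 0.7877 → r_corr = 1.333 μm/a
copper: temperature factor f = -0.080·(8.4) = -0.6720
  SO₂ term: 0.0053·2.4^0.26·exp(0.059·86-0.6720) = 0.5431
  Sd branch = 0.01025·Sd^0.27·e^(0.036·RH+0.049·T) = 1.166 μm/a
  r_corr = 0.5431 + 1.166 = 1.709 μm/a
Ordering by μm/a: copper (1.71) > zinc (1.33)

zinc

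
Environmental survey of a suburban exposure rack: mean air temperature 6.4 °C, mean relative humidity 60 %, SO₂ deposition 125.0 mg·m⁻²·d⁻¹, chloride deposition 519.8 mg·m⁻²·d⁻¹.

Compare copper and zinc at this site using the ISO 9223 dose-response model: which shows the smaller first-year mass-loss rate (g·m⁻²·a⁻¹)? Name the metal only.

copper: f(T) = +0.126·(T−10) [T≤10 °C] = -0.4536
  Pd branch = 0.0053·Pd^0.26·e^(0.059·RH+f) = 0.4073 μm/a
  Cl⁻ term: 0.01025·519.8^0.27·exp(0.036·60+0.049·6.4) = 0.6581
  sum: 0.4073 + 0.6581 → r_corr = 1.065 μm/a
  mass loss = 1.065 μm/a × 8.96 g/cm³ = 9.545 g·m⁻²·a⁻¹
zinc: f(T) = +0.038·(T−10) [T≤10 °C] = -0.1368
  Pd branch = 0.0129·Pd^0.44·e^(0.046·RH+f) = 1.488 μm/a
  Sd branch = 0.0175·Sd^0.57·e^(0.008·RH+0.085·T) = 1.721 μm/a
  sum: 1.488 + 1.721 → r_corr = 3.209 μm/a
  mass loss = 3.209 μm/a × 7.14 g/cm³ = 22.91 g·m⁻²·a⁻¹
Ordering by g·m⁻²·a⁻¹: zinc (22.9) > copper (9.55)

copper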